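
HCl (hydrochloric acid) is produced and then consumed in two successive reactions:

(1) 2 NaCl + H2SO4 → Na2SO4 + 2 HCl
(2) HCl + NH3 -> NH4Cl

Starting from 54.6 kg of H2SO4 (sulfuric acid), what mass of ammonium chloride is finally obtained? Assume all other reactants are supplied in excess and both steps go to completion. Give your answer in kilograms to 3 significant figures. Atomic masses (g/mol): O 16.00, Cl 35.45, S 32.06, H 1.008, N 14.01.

M(H2SO4) = 2(1.008) + 32.06 + 4(16.00) = 98.076 g/mol.
M(NH4Cl) = 14.01 + 4(1.008) + 35.45 = 53.492 g/mol.
54.6 kg = 54600 g.
n(H2SO4) = 54600 / 98.076 = 556.7 mol.
Step 1 gives a 1:2 ratio of H2SO4 to HCl, so n(HCl) = 1113 mol.
In step 2 the HCl:NH4Cl ratio is 1:1, so n(NH4Cl) = 1113 mol.
Mass of NH4Cl = 1113 × 53.492 = 59560 g = 59.6 kg.

59.6 kg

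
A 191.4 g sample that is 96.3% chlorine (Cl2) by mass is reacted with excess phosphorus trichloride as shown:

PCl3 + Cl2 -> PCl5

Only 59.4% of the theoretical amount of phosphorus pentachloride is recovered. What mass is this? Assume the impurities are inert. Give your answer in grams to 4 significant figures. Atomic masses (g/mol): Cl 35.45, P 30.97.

Pure Cl2 available = 191.4 g × 0.963 = 184.32 g.
M(Cl2) = 2(35.45) = 70.90 g/mol.
M(PCl5) = 30.97 + 5(35.45) = 208.22 g/mol.
n(Cl2) = 184.32 g / 70.90 g/mol = 2.5997 mol.
From the equation the Cl2:PCl5 mole ratio is 1:1, so n(PCl5) = 2.5997 × 1/1 = 2.5997 mol.
Mass of PCl5 = 2.5997 mol × 208.22 g/mol = 541.31 g.
Actual mass collected = 541.31 g × 0.594 = 321.54 g.

321.5 g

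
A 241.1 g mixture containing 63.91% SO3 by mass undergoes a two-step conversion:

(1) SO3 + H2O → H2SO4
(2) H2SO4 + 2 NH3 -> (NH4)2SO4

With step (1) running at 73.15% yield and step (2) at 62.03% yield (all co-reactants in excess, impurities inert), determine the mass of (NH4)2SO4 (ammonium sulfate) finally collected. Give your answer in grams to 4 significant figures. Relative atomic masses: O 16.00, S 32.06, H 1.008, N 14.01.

115.4 g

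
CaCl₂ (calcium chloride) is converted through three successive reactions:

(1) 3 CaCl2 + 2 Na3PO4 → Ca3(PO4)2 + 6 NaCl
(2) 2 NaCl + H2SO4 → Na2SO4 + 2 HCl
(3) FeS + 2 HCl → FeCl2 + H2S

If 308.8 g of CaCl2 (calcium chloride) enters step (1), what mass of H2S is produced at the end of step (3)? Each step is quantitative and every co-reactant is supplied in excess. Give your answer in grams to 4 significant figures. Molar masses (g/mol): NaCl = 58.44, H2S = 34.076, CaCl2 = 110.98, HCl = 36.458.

n(CaCl2) = 308.8 / 110.98 = 2.7825 mol.
Reaction (1): CaCl2→NaCl ratio 3:6 ⇒ n(NaCl) = 5.5650 mol.
Reaction (2): NaCl→HCl ratio 2:2 ⇒ n(HCl) = 5.5650 mol.
Reaction (3): HCl→H2S ratio 2:1 ⇒ n(H2S) = 2.7825 mol.
Mass of H2S = 2.7825 × 34.076 = 94.816 g.

94.82 g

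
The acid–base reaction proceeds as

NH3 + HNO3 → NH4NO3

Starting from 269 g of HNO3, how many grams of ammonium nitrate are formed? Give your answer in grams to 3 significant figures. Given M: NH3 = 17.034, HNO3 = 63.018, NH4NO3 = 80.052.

n(HNO3) = 269.0 g / 63.018 g/mol = 4.269 mol.
From the equation the HNO3:NH4NO3 mole ratio is 1:1, so n(NH4NO3) = 4.269 × 1/1 = 4.269 mol.
Mass of NH4NO3 = 4.269 mol × 80.052 g/mol = 341.7 g.

342 g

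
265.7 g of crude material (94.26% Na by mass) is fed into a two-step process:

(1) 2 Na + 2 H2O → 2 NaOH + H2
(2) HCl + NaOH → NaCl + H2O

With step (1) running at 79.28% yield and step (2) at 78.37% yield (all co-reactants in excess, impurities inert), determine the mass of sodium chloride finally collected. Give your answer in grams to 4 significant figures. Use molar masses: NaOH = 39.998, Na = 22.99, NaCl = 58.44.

Pure Na = 265.7 × 0.9426 = 250.45 g.
n(Na) = 250.45 / 22.99 = 10.894 mol.
Step 1 (Na:NaOH = 2:2): theoretical n(NaOH) = 10.894 mol; at 79.28% yield, n(NaOH) = 8.6366 mol.
Step 2 (NaOH:NaCl = 1:1): theoretical n(NaCl) = 8.6366 mol, so theoretical mass = 8.6366 × 58.44 = 504.72 g.
At 78.37% yield, actual mass of NaCl = 504.72 × 0.7837 = 395.55 g.

395.6 g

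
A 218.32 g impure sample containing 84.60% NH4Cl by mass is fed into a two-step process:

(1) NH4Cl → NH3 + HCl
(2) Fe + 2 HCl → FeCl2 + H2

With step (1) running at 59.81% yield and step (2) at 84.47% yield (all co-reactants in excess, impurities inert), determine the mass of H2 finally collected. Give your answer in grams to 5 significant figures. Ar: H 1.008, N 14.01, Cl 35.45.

1.7584 g

Pure NH4Cl = 218.32 × 0.8460 = 184.699 g.
M(NH4Cl) = 14.01 + 4(1.008) + 35.45 = 53.492 g/mol.
M(H2) = 2(1.008) = 2.016 g/mol.
n(NH4Cl) = 184.699 / 53.492 = 3.45283 mol.
Step 1 (NH4Cl:HCl = 1:1): theoretical n(HCl) = 3.45283 mol; at 59.81% yield, n(HCl) = 2.06514 mol.
Step 2 (HCl:H2 = 2:1): theoretical n(H2) = 1.03257 mol, so theoretical mass = 1.03257 × 2.016 = 2.08166 g.
At 84.47% yield, actual mass of H2 = 2.08166 × 0.8447 = 1.75838 g.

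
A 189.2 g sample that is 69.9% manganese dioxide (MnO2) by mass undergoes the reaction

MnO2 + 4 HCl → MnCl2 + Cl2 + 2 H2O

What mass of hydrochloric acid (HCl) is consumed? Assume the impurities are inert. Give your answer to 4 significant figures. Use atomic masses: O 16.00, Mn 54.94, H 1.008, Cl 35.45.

Mass of pure MnO2 = 189.2 g × 0.699 = 132.25 g.
M(MnO2) = 54.94 + 2(16.00) = 86.94 g/mol.
M(HCl) = 1.008 + 35.45 = 36.458 g/mol.
n(MnO2) = 132.25 g / 86.94 g/mol = 1.5212 mol.
From the equation the MnO2:HCl mole ratio is 1:4, so n(HCl) = 1.5212 × 4/1 = 6.0847 mol.
Mass of HCl = 6.0847 mol × 36.458 g/mol = 221.84 g.

221.8 g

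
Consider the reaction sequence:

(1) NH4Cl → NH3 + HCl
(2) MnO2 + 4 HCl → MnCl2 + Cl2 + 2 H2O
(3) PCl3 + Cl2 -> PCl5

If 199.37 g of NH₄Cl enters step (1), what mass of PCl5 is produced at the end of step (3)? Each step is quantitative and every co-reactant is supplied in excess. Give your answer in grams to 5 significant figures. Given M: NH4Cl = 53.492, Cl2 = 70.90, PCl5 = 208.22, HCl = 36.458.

194.01 g

n(NH4Cl) = 199.37 / 53.492 = 3.72710 mol.
Reaction (1): NH4Cl→HCl ratio 1:1 ⇒ n(HCl) = 3.72710 mol.
Reaction (2): HCl→Cl2 ratio 4:1 ⇒ n(Cl2) = 0.931775 mol.
Reaction (3): Cl2→PCl5 ratio 1:1 ⇒ n(PCl5) = 0.931775 mol.
Mass of PCl5 = 0.931775 × 208.22 = 194.014 g.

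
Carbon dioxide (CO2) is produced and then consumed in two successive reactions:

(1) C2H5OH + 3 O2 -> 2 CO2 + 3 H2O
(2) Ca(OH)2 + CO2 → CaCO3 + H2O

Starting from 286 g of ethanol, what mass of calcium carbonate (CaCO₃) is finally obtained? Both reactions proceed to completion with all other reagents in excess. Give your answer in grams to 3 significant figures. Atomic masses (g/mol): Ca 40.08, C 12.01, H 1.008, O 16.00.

M(C2H5OH) = 2(12.01) + 6(1.008) + 16.00 = 46.068 g/mol.
M(CaCO3) = 40.08 + 12.01 + 3(16.00) = 100.09 g/mol.
n(C2H5OH) = 286.0 / 46.068 = 6.208 mol.
Step 1 gives a 1:2 ratio of C2H5OH to CO2, so n(CO2) = 12.42 mol.
In step 2 the CO2:CaCO3 ratio is 1:1, so n(CaCO3) = 12.42 mol.
Mass of CaCO3 = 12.42 × 100.09 = 1243 g.

1240 g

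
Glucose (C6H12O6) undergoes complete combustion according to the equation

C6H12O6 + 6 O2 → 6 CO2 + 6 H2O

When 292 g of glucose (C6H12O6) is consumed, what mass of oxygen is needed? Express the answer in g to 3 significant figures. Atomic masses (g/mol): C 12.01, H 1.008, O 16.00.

311 g

M(C6H12O6) = 6(12.01) + 12(1.008) + 6(16.00) = 180.156 g/mol.
M(O2) = 2(16.00) = 32.00 g/mol.
n(C6H12O6) = 292.0 g / 180.156 g/mol = 1.621 mol.
From the equation the C6H12O6:O2 mole ratio is 1:6, so n(O2) = 1.621 × 6/1 = 9.725 mol.
Mass of O2 = 9.725 mol × 32.00 g/mol = 311.2 g.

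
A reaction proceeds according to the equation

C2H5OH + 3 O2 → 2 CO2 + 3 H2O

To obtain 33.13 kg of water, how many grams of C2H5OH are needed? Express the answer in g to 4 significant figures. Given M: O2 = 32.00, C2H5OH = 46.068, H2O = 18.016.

28240 g

Convert: 33.13 kg = 33130 g.
n(H2O) = 33130 g / 18.016 g/mol = 1838.9 mol.
From the equation the H2O:C2H5OH mole ratio is 3:1, so n(C2H5OH) = 1838.9 × 1/3 = 612.97 mol.
Mass of C2H5OH = 612.97 mol × 46.068 g/mol = 28238 g.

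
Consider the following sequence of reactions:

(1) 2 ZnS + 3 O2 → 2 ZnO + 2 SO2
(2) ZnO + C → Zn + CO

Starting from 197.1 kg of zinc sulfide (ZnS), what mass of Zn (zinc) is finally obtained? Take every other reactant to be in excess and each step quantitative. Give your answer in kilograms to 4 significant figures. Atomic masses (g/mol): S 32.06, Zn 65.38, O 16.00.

132.2 kg

M(ZnS) = 65.38 + 32.06 = 97.44 g/mol.
M(Zn) = 65.38 g/mol.
197.1 kg = 197100 g.
n(ZnS) = 197100 / 97.44 = 2022.8 mol.
Step 1 gives a 2:2 ratio of ZnS to ZnO, so n(ZnO) = 2022.8 mol.
In step 2 the ZnO:Zn ratio is 1:1, so n(Zn) = 2022.8 mol.
Mass of Zn = 2022.8 × 65.38 = 132250 g = 132.2 kg.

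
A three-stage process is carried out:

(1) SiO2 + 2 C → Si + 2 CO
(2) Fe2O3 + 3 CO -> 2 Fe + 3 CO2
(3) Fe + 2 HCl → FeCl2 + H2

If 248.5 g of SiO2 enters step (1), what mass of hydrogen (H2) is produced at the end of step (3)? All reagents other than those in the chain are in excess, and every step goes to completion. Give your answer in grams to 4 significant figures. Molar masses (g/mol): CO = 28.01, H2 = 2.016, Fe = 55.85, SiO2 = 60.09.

n(SiO2) = 248.5 / 60.09 = 4.1355 mol.
Reaction (1): SiO2→CO ratio 1:2 ⇒ n(CO) = 8.2709 mol.
Reaction (2): CO→Fe ratio 3:2 ⇒ n(Fe) = 5.5140 mol.
Reaction (3): Fe→H2 ratio 1:1 ⇒ n(H2) = 5.5140 mol.
Mass of H2 = 5.5140 × 2.016 = 11.116 g.

11.12 g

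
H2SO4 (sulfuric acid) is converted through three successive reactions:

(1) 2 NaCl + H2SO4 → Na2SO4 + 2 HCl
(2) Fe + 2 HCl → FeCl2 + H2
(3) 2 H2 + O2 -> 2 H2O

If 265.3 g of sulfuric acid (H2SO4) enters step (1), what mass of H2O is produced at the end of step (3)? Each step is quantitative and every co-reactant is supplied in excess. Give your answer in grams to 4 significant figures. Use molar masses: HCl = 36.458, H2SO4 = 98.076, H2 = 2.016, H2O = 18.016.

n(H2SO4) = 265.3 / 98.076 = 2.7050 mol.
Reaction (1): H2SO4→HCl ratio 1:2 ⇒ n(HCl) = 5.4101 mol.
Reaction (2): HCl→H2 ratio 2:1 ⇒ n(H2) = 2.7050 mol.
Reaction (3): H2→H2O ratio 2:2 ⇒ n(H2O) = 2.7050 mol.
Mass of H2O = 2.7050 × 18.016 = 48.734 g.

48.73 g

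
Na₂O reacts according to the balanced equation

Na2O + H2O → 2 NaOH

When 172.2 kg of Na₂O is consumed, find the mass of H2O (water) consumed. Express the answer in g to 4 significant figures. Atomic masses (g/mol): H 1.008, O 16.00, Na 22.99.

50050 g

M(Na2O) = 2(22.99) + 16.00 = 61.98 g/mol.
M(H2O) = 2(1.008) + 16.00 = 18.016 g/mol.
Convert: 172.2 kg = 172200 g.
n(Na2O) = 172200 g / 61.98 g/mol = 2778.3 mol.
From the equation the Na2O:H2O mole ratio is 1:1, so n(H2O) = 2778.3 × 1/1 = 2778.3 mol.
Mass of H2O = 2778.3 mol × 18.016 g/mol = 50054 g.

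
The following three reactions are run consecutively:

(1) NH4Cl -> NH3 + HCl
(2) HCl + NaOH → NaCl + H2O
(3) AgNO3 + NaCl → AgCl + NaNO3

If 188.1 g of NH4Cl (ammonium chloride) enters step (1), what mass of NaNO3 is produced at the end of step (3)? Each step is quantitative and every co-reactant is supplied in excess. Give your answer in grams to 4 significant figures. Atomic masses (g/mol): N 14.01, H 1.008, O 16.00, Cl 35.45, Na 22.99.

298.9 g

M(NH4Cl) = 14.01 + 4(1.008) + 35.45 = 53.492 g/mol.
M(NaNO3) = 22.99 + 14.01 + 3(16.00) = 85.00 g/mol.
n(NH4Cl) = 188.1 / 53.492 = 3.5164 mol.
Reaction (1): NH4Cl→HCl ratio 1:1 ⇒ n(HCl) = 3.5164 mol.
Reaction (2): HCl→NaCl ratio 1:1 ⇒ n(NaCl) = 3.5164 mol.
Reaction (3): NaCl→NaNO3 ratio 1:1 ⇒ n(NaNO3) = 3.5164 mol.
Mass of NaNO3 = 3.5164 × 85.00 = 298.90 g.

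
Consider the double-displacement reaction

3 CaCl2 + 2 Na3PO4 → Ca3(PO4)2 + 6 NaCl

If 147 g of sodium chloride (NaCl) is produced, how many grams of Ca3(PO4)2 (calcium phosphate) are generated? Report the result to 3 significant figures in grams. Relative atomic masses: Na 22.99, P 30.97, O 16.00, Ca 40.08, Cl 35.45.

130 g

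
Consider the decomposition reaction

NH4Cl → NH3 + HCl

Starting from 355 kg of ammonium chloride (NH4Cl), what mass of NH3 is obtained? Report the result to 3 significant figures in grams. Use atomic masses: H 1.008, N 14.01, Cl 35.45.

M(NH4Cl) = 14.01 + 4(1.008) + 35.45 = 53.492 g/mol.
M(NH3) = 14.01 + 3(1.008) = 17.034 g/mol.
Convert: 355 kg = 355000 g.
n(NH4Cl) = 355000 g / 53.492 g/mol = 6637 mol.
From the equation the NH4Cl:NH3 mole ratio is 1:1, so n(NH3) = 6637 × 1/1 = 6637 mol.
Mass of NH3 = 6637 mol × 17.034 g/mol = 113000 g.

113000 g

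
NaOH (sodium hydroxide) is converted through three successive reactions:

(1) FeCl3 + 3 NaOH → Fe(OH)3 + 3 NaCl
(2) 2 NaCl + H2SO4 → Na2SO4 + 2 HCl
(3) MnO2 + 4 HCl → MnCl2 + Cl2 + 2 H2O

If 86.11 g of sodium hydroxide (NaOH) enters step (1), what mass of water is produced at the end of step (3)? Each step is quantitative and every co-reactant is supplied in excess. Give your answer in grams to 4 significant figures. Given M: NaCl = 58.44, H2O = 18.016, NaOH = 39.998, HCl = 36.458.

n(NaOH) = 86.11 / 39.998 = 2.1529 mol.
Reaction (1): NaOH→NaCl ratio 3:3 ⇒ n(NaCl) = 2.1529 mol.
Reaction (2): NaCl→HCl ratio 2:2 ⇒ n(HCl) = 2.1529 mol.
Reaction (3): HCl→H2O ratio 4:2 ⇒ n(H2O) = 1.0764 mol.
Mass of H2O = 1.0764 × 18.016 = 19.393 g.

19.39 g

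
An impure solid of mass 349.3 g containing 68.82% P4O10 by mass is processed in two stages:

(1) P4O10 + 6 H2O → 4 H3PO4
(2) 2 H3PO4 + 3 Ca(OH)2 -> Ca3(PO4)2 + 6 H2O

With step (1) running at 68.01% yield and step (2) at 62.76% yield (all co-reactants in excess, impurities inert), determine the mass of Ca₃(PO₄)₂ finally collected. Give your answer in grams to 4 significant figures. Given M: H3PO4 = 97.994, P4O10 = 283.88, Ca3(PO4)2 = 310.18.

Pure P4O10 = 349.3 × 0.6882 = 240.39 g.
n(P4O10) = 240.39 / 283.88 = 0.84680 mol.
Step 1 (P4O10:H3PO4 = 1:4): theoretical n(H3PO4) = 3.3872 mol; at 68.01% yield, n(H3PO4) = 2.3036 mol.
Step 2 (H3PO4:Ca3(PO4)2 = 2:1): theoretical n(Ca3(PO4)2) = 1.1518 mol, so theoretical mass = 1.1518 × 310.18 = 357.27 g.
At 62.76% yield, actual mass of Ca3(PO4)2 = 357.27 × 0.6276 = 224.22 g.

224.2 g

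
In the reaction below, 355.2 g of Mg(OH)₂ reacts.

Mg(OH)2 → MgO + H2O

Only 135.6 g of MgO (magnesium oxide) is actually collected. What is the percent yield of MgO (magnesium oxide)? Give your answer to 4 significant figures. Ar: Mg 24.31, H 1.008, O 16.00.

55.24 %

M(Mg(OH)2) = 24.31 + 2(16.00) + 2(1.008) = 58.326 g/mol.
M(MgO) = 24.31 + 16.00 = 40.31 g/mol.
n(Mg(OH)2) = 355.20 g / 58.326 g/mol = 6.0899 mol.
From the equation the Mg(OH)2:MgO mole ratio is 1:1, so n(MgO) = 6.0899 × 1/1 = 6.0899 mol.
Mass of MgO = 6.0899 mol × 40.31 g/mol = 245.48 g.
This is the theoretical yield. Percent yield = 135.6 g / 245.48 g × 100% = 55.238%.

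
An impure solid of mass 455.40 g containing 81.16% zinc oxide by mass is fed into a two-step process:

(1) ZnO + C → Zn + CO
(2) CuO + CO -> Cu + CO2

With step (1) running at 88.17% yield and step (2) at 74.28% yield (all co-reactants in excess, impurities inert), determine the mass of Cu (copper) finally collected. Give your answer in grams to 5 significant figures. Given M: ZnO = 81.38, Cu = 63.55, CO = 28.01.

Pure ZnO = 455.40 × 0.8116 = 369.603 g.
n(ZnO) = 369.603 / 81.38 = 4.54169 mol.
Step 1 (ZnO:CO = 1:1): theoretical n(CO) = 4.54169 mol; at 88.17% yield, n(CO) = 4.00441 mol.
Step 2 (CO:Cu = 1:1): theoretical n(Cu) = 4.00441 mol, so theoretical mass = 4.00441 × 63.55 = 254.480 g.
At 74.28% yield, actual mass of Cu = 254.480 × 0.7428 = 189.028 g.

189.03 g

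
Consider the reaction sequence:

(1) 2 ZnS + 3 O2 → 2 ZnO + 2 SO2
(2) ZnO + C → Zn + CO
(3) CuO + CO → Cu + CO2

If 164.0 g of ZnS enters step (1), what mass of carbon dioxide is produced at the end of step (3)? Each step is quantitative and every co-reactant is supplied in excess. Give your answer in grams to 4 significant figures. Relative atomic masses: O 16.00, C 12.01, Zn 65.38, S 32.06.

74.07 g

M(ZnS) = 65.38 + 32.06 = 97.44 g/mol.
M(CO2) = 12.01 + 2(16.00) = 44.01 g/mol.
n(ZnS) = 164.0 / 97.44 = 1.6831 mol.
Reaction (1): ZnS→ZnO ratio 2:2 ⇒ n(ZnO) = 1.6831 mol.
Reaction (2): ZnO→CO ratio 1:1 ⇒ n(CO) = 1.6831 mol.
Reaction (3): CO→CO2 ratio 1:1 ⇒ n(CO2) = 1.6831 mol.
Mass of CO2 = 1.6831 × 44.01 = 74.073 g.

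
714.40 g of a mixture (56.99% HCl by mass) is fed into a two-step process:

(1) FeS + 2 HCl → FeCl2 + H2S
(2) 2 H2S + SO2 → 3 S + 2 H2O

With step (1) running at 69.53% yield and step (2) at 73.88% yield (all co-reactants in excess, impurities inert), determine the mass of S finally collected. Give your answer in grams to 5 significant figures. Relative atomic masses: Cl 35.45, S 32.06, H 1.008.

Pure HCl = 714.40 × 0.5699 = 407.137 g.
M(HCl) = 1.008 + 35.45 = 36.458 g/mol.
M(S) = 32.06 g/mol.
n(HCl) = 407.137 / 36.458 = 11.1673 mol.
Step 1 (HCl:H2S = 2:1): theoretical n(H2S) = 5.58364 mol; at 69.53% yield, n(H2S) = 3.88230 mol.
Step 2 (H2S:S = 2:3): theoretical n(S) = 5.82346 mol, so theoretical mass = 5.82346 × 32.06 = 186.700 g.
At 73.88% yield, actual mass of S = 186.700 × 0.7388 = 137.934 g.

137.93 g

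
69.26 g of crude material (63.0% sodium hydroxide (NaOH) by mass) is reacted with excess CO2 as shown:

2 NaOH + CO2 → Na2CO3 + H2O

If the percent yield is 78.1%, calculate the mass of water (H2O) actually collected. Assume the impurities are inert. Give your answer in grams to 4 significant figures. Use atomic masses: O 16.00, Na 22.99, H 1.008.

Pure NaOH available = 69.26 g × 0.630 = 43.634 g.
M(NaOH) = 22.99 + 16.00 + 1.008 = 39.998 g/mol.
M(H2O) = 2(1.008) + 16.00 = 18.016 g/mol.
n(NaOH) = 43.634 g / 39.998 g/mol = 1.0909 mol.
From the equation the NaOH:H2O mole ratio is 2:1, so n(H2O) = 1.0909 × 1/2 = 0.54545 mol.
Mass of H2O = 0.54545 mol × 18.016 g/mol = 9.8268 g.
Actual mass collected = 9.8268 g × 0.781 = 7.6747 g.

7.675 g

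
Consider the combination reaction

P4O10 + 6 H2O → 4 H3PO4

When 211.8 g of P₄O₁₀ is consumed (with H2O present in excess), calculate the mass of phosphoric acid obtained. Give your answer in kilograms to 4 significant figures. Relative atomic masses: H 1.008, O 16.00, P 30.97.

0.2924 kg

M(P4O10) = 4(30.97) + 10(16.00) = 283.88 g/mol.
M(H3PO4) = 3(1.008) + 30.97 + 4(16.00) = 97.994 g/mol.
n(P4O10) = 211.80 g / 283.88 g/mol = 0.74609 mol.
From the equation the P4O10:H3PO4 mole ratio is 1:4, so n(H3PO4) = 0.74609 × 4/1 = 2.9844 mol.
Mass of H3PO4 = 2.9844 mol × 97.994 g/mol = 292.45 g.
Converting to kg: 292.45 g = 0.2924 kg.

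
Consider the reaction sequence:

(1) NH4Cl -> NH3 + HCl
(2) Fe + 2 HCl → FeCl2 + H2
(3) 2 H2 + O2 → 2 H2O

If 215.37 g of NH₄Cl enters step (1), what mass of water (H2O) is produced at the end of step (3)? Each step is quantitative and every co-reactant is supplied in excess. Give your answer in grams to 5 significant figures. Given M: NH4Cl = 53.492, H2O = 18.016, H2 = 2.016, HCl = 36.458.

n(NH4Cl) = 215.37 / 53.492 = 4.02621 mol.
Reaction (1): NH4Cl→HCl ratio 1:1 ⇒ n(HCl) = 4.02621 mol.
Reaction (2): HCl→H2 ratio 2:1 ⇒ n(H2) = 2.01310 mol.
Reaction (3): H2→H2O ratio 2:2 ⇒ n(H2O) = 2.01310 mol.
Mass of H2O = 2.01310 × 18.016 = 36.2681 g.

36.268 g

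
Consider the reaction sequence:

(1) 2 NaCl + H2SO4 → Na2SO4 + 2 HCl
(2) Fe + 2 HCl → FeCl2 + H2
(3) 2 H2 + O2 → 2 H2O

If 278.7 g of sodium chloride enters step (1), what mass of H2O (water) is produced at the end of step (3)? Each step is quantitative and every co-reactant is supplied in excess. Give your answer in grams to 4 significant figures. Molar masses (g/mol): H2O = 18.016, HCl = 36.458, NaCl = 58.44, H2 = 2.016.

42.96 g

n(NaCl) = 278.7 / 58.44 = 4.7690 mol.
Reaction (1): NaCl→HCl ratio 2:2 ⇒ n(HCl) = 4.7690 mol.
Reaction (2): HCl→H2 ratio 2:1 ⇒ n(H2) = 2.3845 mol.
Reaction (3): H2→H2O ratio 2:2 ⇒ n(H2O) = 2.3845 mol.
Mass of H2O = 2.3845 × 18.016 = 42.959 g.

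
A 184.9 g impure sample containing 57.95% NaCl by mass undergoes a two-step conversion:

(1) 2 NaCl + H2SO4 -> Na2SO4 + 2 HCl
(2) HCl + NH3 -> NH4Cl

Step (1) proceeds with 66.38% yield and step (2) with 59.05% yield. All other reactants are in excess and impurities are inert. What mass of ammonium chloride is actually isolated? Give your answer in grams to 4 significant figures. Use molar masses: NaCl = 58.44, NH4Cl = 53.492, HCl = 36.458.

38.44 g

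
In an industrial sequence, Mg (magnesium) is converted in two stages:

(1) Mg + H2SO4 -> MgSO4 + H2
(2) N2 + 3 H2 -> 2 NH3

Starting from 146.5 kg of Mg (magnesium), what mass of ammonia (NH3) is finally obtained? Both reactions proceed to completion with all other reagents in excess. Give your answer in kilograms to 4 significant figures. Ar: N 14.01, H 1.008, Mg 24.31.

M(Mg) = 24.31 g/mol.
M(NH3) = 14.01 + 3(1.008) = 17.034 g/mol.
146.5 kg = 146500 g.
n(Mg) = 146500 / 24.31 = 6026.3 mol.
Step 1 gives a 1:1 ratio of Mg to H2, so n(H2) = 6026.3 mol.
In step 2 the H2:NH3 ratio is 3:2, so n(NH3) = 4017.6 mol.
Mass of NH3 = 4017.6 × 17.034 = 68435 g = 68.43 kg.

68.43 kg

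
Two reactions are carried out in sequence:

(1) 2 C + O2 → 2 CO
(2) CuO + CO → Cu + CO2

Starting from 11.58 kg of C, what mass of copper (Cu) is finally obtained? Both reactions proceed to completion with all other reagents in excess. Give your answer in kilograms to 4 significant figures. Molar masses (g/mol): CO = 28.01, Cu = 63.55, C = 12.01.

61.27 kg

11.58 kg = 11580 g.
n(C) = 11580 / 12.01 = 964.20 mol.
Step 1 gives a 2:2 ratio of C to CO, so n(CO) = 964.20 mol.
In step 2 the CO:Cu ratio is 1:1, so n(Cu) = 964.20 mol.
Mass of Cu = 964.20 × 63.55 = 61275 g = 61.27 kg.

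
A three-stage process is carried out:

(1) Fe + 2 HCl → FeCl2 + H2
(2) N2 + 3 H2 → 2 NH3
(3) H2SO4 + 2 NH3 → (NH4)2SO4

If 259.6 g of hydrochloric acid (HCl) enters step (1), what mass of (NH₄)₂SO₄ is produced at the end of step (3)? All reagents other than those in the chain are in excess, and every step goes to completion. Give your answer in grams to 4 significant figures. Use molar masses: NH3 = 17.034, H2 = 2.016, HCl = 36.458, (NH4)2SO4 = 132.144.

156.8 g

n(HCl) = 259.6 / 36.458 = 7.1205 mol.
Reaction (1): HCl→H2 ratio 2:1 ⇒ n(H2) = 3.5603 mol.
Reaction (2): H2→NH3 ratio 3:2 ⇒ n(NH3) = 2.3735 mol.
Reaction (3): NH3→(NH4)2SO4 ratio 2:1 ⇒ n((NH4)2SO4) = 1.1868 mol.
Mass of (NH4)2SO4 = 1.1868 × 132.144 = 156.82 g.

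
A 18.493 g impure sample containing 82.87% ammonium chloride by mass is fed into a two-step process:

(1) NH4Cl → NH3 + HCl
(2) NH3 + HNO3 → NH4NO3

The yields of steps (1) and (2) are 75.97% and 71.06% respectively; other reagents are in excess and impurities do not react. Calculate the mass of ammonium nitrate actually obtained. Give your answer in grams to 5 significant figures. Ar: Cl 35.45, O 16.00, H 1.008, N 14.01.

Pure NH4Cl = 18.493 × 0.8287 = 15.3251 g.
M(NH4Cl) = 14.01 + 4(1.008) + 35.45 = 53.492 g/mol.
M(NH4NO3) = 2(14.01) + 4(1.008) + 3(16.00) = 80.052 g/mol.
n(NH4Cl) = 15.3251 / 53.492 = 0.286494 mol.
Step 1 (NH4Cl:NH3 = 1:1): theoretical n(NH3) = 0.286494 mol; at 75.97% yield, n(NH3) = 0.217650 mol.
Step 2 (NH3:NH4NO3 = 1:1): theoretical n(NH4NO3) = 0.217650 mol, so theoretical mass = 0.217650 × 80.052 = 17.4233 g.
At 71.06% yield, actual mass of NH4NO3 = 17.4233 × 0.7106 = 12.3810 g.

12.381 g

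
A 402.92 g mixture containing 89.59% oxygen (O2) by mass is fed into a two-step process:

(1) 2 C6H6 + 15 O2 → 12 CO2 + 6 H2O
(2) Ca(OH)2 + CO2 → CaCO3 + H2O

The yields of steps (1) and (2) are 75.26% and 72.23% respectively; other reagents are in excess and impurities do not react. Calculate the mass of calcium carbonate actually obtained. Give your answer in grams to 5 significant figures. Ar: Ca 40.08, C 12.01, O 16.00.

Pure O2 = 402.92 × 0.8959 = 360.976 g.
M(O2) = 2(16.00) = 32.00 g/mol.
M(CaCO3) = 40.08 + 12.01 + 3(16.00) = 100.09 g/mol.
n(O2) = 360.976 / 32.00 = 11.2805 mol.
Step 1 (O2:CO2 = 15:12): theoretical n(CO2) = 9.02440 mol; at 75.26% yield, n(CO2) = 6.79176 mol.
Step 2 (CO2:CaCO3 = 1:1): theoretical n(CaCO3) = 6.79176 mol, so theoretical mass = 6.79176 × 100.09 = 679.788 g.
At 72.23% yield, actual mass of CaCO3 = 679.788 × 0.7223 = 491.011 g.

491.01 g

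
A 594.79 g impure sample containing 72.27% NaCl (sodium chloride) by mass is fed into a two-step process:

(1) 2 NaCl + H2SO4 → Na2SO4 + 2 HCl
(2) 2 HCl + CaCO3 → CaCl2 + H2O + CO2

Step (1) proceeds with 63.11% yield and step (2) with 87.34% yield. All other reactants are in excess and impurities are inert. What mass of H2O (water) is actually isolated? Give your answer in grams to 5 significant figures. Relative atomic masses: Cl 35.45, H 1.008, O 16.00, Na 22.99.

36.522 g

Pure NaCl = 594.79 × 0.7227 = 429.855 g.
M(NaCl) = 22.99 + 35.45 = 58.44 g/mol.
M(H2O) = 2(1.008) + 16.00 = 18.016 g/mol.
n(NaCl) = 429.855 / 58.44 = 7.35549 mol.
Step 1 (NaCl:HCl = 2:2): theoretical n(HCl) = 7.35549 mol; at 63.11% yield, n(HCl) = 4.64205 mol.
Step 2 (HCl:H2O = 2:1): theoretical n(H2O) = 2.32102 mol, so theoretical mass = 2.32102 × 18.016 = 41.8156 g.
At 87.34% yield, actual mass of H2O = 41.8156 × 0.8734 = 36.5217 g.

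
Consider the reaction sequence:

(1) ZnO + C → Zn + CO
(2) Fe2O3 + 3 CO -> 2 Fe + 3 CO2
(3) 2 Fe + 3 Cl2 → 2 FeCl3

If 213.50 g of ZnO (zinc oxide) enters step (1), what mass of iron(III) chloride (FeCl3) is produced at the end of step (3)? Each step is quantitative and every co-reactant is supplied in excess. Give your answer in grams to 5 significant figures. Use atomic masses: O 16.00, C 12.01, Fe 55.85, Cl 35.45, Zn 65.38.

M(ZnO) = 65.38 + 16.00 = 81.38 g/mol.
M(FeCl3) = 55.85 + 3(35.45) = 162.20 g/mol.
n(ZnO) = 213.50 / 81.38 = 2.62349 mol.
Reaction (1): ZnO→CO ratio 1:1 ⇒ n(CO) = 2.62349 mol.
Reaction (2): CO→Fe ratio 3:2 ⇒ n(Fe) = 1.74900 mol.
Reaction (3): Fe→FeCl3 ratio 2:2 ⇒ n(FeCl3) = 1.74900 mol.
Mass of FeCl3 = 1.74900 × 162.20 = 283.687 g.

283.69 g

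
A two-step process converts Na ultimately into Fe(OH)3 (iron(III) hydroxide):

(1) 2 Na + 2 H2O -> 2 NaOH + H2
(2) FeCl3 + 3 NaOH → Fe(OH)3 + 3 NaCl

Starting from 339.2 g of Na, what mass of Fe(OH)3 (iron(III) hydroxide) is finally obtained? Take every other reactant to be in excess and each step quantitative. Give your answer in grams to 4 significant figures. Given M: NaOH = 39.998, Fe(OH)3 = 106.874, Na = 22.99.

n(Na) = 339.20 / 22.99 = 14.754 mol.
Step 1 gives a 2:2 ratio of Na to NaOH, so n(NaOH) = 14.754 mol.
In step 2 the NaOH:Fe(OH)3 ratio is 3:1, so n(Fe(OH)3) = 4.9181 mol.
Mass of Fe(OH)3 = 4.9181 × 106.874 = 525.61 g.

525.6 g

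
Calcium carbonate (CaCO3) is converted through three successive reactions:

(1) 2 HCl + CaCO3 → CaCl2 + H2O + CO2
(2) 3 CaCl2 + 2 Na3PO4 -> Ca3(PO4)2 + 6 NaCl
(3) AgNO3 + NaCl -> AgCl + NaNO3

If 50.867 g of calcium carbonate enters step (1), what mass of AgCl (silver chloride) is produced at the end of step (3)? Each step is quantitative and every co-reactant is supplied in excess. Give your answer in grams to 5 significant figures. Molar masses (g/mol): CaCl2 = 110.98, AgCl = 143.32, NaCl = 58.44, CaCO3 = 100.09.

145.67 g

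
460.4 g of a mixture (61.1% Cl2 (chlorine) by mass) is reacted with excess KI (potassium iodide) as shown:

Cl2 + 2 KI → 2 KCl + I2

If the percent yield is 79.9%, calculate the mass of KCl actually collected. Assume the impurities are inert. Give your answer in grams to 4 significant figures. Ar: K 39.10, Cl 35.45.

Pure Cl2 available = 460.4 g × 0.611 = 281.30 g.
M(Cl2) = 2(35.45) = 70.90 g/mol.
M(KCl) = 39.10 + 35.45 = 74.55 g/mol.
n(Cl2) = 281.30 g / 70.90 g/mol = 3.9676 mol.
From the equation the Cl2:KCl mole ratio is 1:2, so n(KCl) = 3.9676 × 2/1 = 7.9352 mol.
Mass of KCl = 7.9352 mol × 74.55 g/mol = 591.57 g.
Actual mass collected = 591.57 g × 0.799 = 472.67 g.

472.7 g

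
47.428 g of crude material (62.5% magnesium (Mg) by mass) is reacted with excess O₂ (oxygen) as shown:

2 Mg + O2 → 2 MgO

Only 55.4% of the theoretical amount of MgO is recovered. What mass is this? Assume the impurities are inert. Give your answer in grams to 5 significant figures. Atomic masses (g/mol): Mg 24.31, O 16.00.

Pure Mg available = 47.428 g × 0.625 = 29.6425 g.
M(Mg) = 24.31 g/mol.
M(MgO) = 24.31 + 16.00 = 40.31 g/mol.
n(Mg) = 29.6425 g / 24.31 g/mol = 1.21935 mol.
From the equation the Mg:MgO mole ratio is 2:2, so n(MgO) = 1.21935 × 2/2 = 1.21935 mol.
Mass of MgO = 1.21935 mol × 40.31 g/mol = 49.1522 g.
Actual mass collected = 49.1522 g × 0.554 = 27.2303 g.

27.230 g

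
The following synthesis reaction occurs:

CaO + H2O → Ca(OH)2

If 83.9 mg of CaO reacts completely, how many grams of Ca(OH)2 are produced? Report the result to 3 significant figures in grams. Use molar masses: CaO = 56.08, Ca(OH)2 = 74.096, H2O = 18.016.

0.111 g

Convert: 83.9 mg = 0.08390 g.
n(CaO) = 0.08390 g / 56.08 g/mol = 0.001496 mol.
From the equation the CaO:Ca(OH)2 mole ratio is 1:1, so n(Ca(OH)2) = 0.001496 × 1/1 = 0.001496 mol.
Mass of Ca(OH)2 = 0.001496 mol × 74.096 g/mol = 0.1109 g.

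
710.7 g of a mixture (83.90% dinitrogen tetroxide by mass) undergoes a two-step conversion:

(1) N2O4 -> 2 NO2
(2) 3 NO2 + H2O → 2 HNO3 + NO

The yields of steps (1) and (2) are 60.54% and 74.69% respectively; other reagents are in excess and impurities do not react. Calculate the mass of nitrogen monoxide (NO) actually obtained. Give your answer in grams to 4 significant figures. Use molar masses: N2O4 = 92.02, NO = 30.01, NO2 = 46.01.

Pure N2O4 = 710.7 × 0.8390 = 596.28 g.
n(N2O4) = 596.28 / 92.02 = 6.4799 mol.
Step 1 (N2O4:NO2 = 1:2): theoretical n(NO2) = 12.960 mol; at 60.54% yield, n(NO2) = 7.8458 mol.
Step 2 (NO2:NO = 3:1): theoretical n(NO) = 2.6153 mol, so theoretical mass = 2.6153 × 30.01 = 78.484 g.
At 74.69% yield, actual mass of NO = 78.484 × 0.7469 = 58.620 g.

58.62 g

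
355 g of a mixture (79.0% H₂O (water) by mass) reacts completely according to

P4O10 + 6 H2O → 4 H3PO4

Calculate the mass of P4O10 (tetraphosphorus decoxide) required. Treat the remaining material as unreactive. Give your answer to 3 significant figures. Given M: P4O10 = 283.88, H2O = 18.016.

Mass of pure H2O = 355 g × 0.790 = 280.4 g.
n(H2O) = 280.4 g / 18.016 g/mol = 15.57 mol.
From the equation the H2O:P4O10 mole ratio is 6:1, so n(P4O10) = 15.57 × 1/6 = 2.594 mol.
Mass of P4O10 = 2.594 mol × 283.88 g/mol = 736.5 g.

737 g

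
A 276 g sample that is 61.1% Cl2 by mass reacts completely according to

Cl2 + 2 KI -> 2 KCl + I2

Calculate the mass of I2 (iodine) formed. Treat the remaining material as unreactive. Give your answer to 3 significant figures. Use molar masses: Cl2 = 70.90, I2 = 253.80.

Mass of pure Cl2 = 276 g × 0.611 = 168.6 g.
n(Cl2) = 168.6 g / 70.90 g/mol = 2.379 mol.
From the equation the Cl2:I2 mole ratio is 1:1, so n(I2) = 2.379 × 1/1 = 2.379 mol.
Mass of I2 = 2.379 mol × 253.80 g/mol = 603.7 g.

604 g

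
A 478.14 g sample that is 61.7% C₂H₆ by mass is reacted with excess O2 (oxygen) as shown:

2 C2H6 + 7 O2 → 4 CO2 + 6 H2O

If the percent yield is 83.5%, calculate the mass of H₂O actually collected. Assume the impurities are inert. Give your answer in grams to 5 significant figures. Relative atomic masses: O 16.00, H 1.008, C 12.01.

442.79 g

Pure C2H6 available = 478.14 g × 0.617 = 295.012 g.
M(C2H6) = 2(12.01) + 6(1.008) = 30.068 g/mol.
M(H2O) = 2(1.008) + 16.00 = 18.016 g/mol.
n(C2H6) = 295.012 g / 30.068 g/mol = 9.81151 mol.
From the equation the C2H6:H2O mole ratio is 2:6, so n(H2O) = 9.81151 × 6/2 = 29.4345 mol.
Mass of H2O = 29.4345 mol × 18.016 g/mol = 530.292 g.
Actual mass collected = 530.292 g × 0.835 = 442.794 g.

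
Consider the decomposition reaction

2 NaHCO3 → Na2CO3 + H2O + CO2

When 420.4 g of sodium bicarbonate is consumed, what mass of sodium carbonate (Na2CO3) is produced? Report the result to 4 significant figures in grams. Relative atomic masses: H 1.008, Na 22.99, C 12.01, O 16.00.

M(NaHCO3) = 22.99 + 1.008 + 12.01 + 3(16.00) = 84.008 g/mol.
M(Na2CO3) = 2(22.99) + 12.01 + 3(16.00) = 105.99 g/mol.
n(NaHCO3) = 420.40 g / 84.008 g/mol = 5.0043 mol.
From the equation the NaHCO3:Na2CO3 mole ratio is 2:1, so n(Na2CO3) = 5.0043 × 1/2 = 2.5021 mol.
Mass of Na2CO3 = 2.5021 mol × 105.99 g/mol = 265.20 g.

265.2 g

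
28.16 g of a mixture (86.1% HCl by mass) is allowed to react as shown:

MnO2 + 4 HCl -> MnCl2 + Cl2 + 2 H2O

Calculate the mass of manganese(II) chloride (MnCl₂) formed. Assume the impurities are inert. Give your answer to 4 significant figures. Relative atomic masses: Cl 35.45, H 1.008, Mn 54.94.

20.92 g

Mass of pure HCl = 28.16 g × 0.861 = 24.246 g.
M(HCl) = 1.008 + 35.45 = 36.458 g/mol.
M(MnCl2) = 54.94 + 2(35.45) = 125.84 g/mol.
n(HCl) = 24.246 g / 36.458 g/mol = 0.66503 mol.
From the equation the HCl:MnCl2 mole ratio is 4:1, so n(MnCl2) = 0.66503 × 1/4 = 0.16626 mol.
Mass of MnCl2 = 0.16626 mol × 125.84 g/mol = 20.922 g.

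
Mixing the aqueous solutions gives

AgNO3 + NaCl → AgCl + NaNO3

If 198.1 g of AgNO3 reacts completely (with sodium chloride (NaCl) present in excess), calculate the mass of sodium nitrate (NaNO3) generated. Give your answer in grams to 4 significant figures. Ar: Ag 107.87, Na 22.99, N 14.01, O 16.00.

99.12 g

M(AgNO3) = 107.87 + 14.01 + 3(16.00) = 169.88 g/mol.
M(NaNO3) = 22.99 + 14.01 + 3(16.00) = 85.00 g/mol.
n(AgNO3) = 198.10 g / 169.88 g/mol = 1.1661 mol.
From the equation the AgNO3:NaNO3 mole ratio is 1:1, so n(NaNO3) = 1.1661 × 1/1 = 1.1661 mol.
Mass of NaNO3 = 1.1661 mol × 85.00 g/mol = 99.120 g.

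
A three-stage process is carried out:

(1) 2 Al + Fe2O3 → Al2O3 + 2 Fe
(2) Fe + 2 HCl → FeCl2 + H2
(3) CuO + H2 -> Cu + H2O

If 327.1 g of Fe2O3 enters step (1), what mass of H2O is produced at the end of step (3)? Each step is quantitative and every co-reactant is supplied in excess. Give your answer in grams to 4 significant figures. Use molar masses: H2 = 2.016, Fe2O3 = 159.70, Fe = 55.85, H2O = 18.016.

73.80 g

n(Fe2O3) = 327.1 / 159.70 = 2.0482 mol.
Reaction (1): Fe2O3→Fe ratio 1:2 ⇒ n(Fe) = 4.0964 mol.
Reaction (2): Fe→H2 ratio 1:1 ⇒ n(H2) = 4.0964 mol.
Reaction (3): H2→H2O ratio 1:1 ⇒ n(H2O) = 4.0964 mol.
Mass of H2O = 4.0964 × 18.016 = 73.801 g.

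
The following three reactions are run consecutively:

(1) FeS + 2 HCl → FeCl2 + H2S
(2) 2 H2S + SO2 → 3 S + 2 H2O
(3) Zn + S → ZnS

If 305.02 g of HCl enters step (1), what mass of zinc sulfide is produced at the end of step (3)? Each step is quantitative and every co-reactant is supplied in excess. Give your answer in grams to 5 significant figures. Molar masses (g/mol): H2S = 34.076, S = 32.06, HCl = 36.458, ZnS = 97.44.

611.41 g

n(HCl) = 305.02 / 36.458 = 8.36634 mol.
Reaction (1): HCl→H2S ratio 2:1 ⇒ n(H2S) = 4.18317 mol.
Reaction (2): H2S→S ratio 2:3 ⇒ n(S) = 6.27475 mol.
Reaction (3): S→ZnS ratio 1:1 ⇒ n(ZnS) = 6.27475 mol.
Mass of ZnS = 6.27475 × 97.44 = 611.412 g.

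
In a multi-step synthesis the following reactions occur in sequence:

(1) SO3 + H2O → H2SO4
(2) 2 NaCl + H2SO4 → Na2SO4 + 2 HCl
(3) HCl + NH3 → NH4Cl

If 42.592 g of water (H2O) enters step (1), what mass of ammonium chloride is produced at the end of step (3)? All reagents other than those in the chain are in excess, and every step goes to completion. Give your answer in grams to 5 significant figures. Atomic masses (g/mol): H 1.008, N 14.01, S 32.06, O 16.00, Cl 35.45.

252.92 g

M(H2O) = 2(1.008) + 16.00 = 18.016 g/mol.
M(NH4Cl) = 14.01 + 4(1.008) + 35.45 = 53.492 g/mol.
n(H2O) = 42.592 / 18.016 = 2.36412 mol.
Reaction (1): H2O→H2SO4 ratio 1:1 ⇒ n(H2SO4) = 2.36412 mol.
Reaction (2): H2SO4→HCl ratio 1:2 ⇒ n(HCl) = 4.72824 mol.
Reaction (3): HCl→NH4Cl ratio 1:1 ⇒ n(NH4Cl) = 4.72824 mol.
Mass of NH4Cl = 4.72824 × 53.492 = 252.923 g.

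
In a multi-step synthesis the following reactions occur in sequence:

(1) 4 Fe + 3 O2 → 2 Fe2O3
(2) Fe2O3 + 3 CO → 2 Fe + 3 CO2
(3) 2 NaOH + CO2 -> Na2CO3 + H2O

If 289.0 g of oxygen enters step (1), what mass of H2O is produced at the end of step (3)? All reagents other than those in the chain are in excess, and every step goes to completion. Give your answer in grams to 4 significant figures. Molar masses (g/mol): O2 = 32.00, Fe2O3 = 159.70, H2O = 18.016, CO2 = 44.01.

325.4 g

n(O2) = 289.0 / 32.00 = 9.0312 mol.
Reaction (1): O2→Fe2O3 ratio 3:2 ⇒ n(Fe2O3) = 6.0208 mol.
Reaction (2): Fe2O3→CO2 ratio 1:3 ⇒ n(CO2) = 18.062 mol.
Reaction (3): CO2→H2O ratio 1:1 ⇒ n(H2O) = 18.062 mol.
Mass of H2O = 18.062 × 18.016 = 325.41 g.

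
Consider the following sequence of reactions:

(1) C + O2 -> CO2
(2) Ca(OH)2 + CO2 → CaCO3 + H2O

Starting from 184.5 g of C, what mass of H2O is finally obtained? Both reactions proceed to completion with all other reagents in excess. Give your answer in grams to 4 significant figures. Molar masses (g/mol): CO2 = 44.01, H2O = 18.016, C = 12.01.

n(C) = 184.50 / 12.01 = 15.362 mol.
Step 1 gives a 1:1 ratio of C to CO2, so n(CO2) = 15.362 mol.
In step 2 the CO2:H2O ratio is 1:1, so n(H2O) = 15.362 mol.
Mass of H2O = 15.362 × 18.016 = 276.77 g.

276.8 g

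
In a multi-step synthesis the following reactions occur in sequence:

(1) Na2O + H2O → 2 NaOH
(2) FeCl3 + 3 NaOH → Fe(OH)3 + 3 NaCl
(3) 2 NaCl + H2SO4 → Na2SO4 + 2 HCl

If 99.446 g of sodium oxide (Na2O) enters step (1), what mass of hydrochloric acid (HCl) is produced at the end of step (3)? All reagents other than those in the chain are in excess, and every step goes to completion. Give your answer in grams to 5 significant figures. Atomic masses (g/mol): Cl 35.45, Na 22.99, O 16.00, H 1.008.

M(Na2O) = 2(22.99) + 16.00 = 61.98 g/mol.
M(HCl) = 1.008 + 35.45 = 36.458 g/mol.
n(Na2O) = 99.446 / 61.98 = 1.60449 mol.
Reaction (1): Na2O→NaOH ratio 1:2 ⇒ n(NaOH) = 3.20897 mol.
Reaction (2): NaOH→NaCl ratio 3:3 ⇒ n(NaCl) = 3.20897 mol.
Reaction (3): NaCl→HCl ratio 2:2 ⇒ n(HCl) = 3.20897 mol.
Mass of HCl = 3.20897 × 36.458 = 116.993 g.

116.99 g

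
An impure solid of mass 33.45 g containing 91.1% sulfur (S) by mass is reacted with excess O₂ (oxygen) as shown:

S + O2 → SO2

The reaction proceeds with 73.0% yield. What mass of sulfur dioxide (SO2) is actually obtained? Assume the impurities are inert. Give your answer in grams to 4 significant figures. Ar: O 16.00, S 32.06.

44.45 g

Pure S available = 33.45 g × 0.911 = 30.473 g.
M(S) = 32.06 g/mol.
M(SO2) = 32.06 + 2(16.00) = 64.06 g/mol.
n(S) = 30.473 g / 32.06 g/mol = 0.95050 mol.
From the equation the S:SO2 mole ratio is 1:1, so n(SO2) = 0.95050 × 1/1 = 0.95050 mol.
Mass of SO2 = 0.95050 mol × 64.06 g/mol = 60.889 g.
Actual mass collected = 60.889 g × 0.730 = 44.449 g.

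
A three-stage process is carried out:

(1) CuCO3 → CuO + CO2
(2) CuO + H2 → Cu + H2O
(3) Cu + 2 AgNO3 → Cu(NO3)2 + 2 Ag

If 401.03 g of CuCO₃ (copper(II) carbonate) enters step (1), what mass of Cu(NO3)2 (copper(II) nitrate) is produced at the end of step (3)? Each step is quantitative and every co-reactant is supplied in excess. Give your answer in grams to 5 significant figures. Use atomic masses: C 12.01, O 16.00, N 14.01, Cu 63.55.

608.78 g

M(CuCO3) = 63.55 + 12.01 + 3(16.00) = 123.56 g/mol.
M(Cu(NO3)2) = 63.55 + 2(14.01) + 6(16.00) = 187.57 g/mol.
n(CuCO3) = 401.03 / 123.56 = 3.24563 mol.
Reaction (1): CuCO3→CuO ratio 1:1 ⇒ n(CuO) = 3.24563 mol.
Reaction (2): CuO→Cu ratio 1:1 ⇒ n(Cu) = 3.24563 mol.
Reaction (3): Cu→Cu(NO3)2 ratio 1:1 ⇒ n(Cu(NO3)2) = 3.24563 mol.
Mass of Cu(NO3)2 = 3.24563 × 187.57 = 608.783 g.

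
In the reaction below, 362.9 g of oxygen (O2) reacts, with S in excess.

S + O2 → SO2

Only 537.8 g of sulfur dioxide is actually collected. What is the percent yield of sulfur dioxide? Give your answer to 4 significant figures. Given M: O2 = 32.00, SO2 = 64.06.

n(O2) = 362.90 g / 32.00 g/mol = 11.341 mol.
From the equation the O2:SO2 mole ratio is 1:1, so n(SO2) = 11.341 × 1/1 = 11.341 mol.
Mass of SO2 = 11.341 mol × 64.06 g/mol = 726.48 g.
This is the theoretical yield. Percent yield = 537.8 g / 726.48 g × 100% = 74.028%.

74.03 %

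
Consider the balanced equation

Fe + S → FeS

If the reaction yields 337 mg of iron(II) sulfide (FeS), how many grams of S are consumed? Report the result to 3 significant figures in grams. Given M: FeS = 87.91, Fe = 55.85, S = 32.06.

Convert: 337 mg = 0.3370 g.
n(FeS) = 0.3370 g / 87.91 g/mol = 0.003833 mol.
From the equation the FeS:S mole ratio is 1:1, so n(S) = 0.003833 × 1/1 = 0.003833 mol.
Mass of S = 0.003833 mol × 32.06 g/mol = 0.1229 g.

0.123 g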